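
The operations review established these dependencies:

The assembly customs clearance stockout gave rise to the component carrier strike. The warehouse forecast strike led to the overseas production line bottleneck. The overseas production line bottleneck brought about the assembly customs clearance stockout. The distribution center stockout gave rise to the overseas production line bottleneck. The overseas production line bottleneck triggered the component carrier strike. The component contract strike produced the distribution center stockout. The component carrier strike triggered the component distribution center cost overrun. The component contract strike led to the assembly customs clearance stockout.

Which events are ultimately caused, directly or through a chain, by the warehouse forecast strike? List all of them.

Direct effects: the overseas production line bottleneck.
2 steps out: the assembly customs clearance stockout, the component carrier strike.
3 steps out: the component distribution center cost overrun.
Not reachable from it: the component contract strike, the distribution center stockout.

the assembly customs clearance stockout, the component carrier strike, the component distribution center cost overrun, the overseas production line bottleneck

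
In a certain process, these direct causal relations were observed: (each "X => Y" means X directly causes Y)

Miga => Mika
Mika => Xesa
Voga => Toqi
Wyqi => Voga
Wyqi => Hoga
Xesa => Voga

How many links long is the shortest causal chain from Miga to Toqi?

Shortest chain: Miga → Mika → Xesa → Voga → Toqi.

4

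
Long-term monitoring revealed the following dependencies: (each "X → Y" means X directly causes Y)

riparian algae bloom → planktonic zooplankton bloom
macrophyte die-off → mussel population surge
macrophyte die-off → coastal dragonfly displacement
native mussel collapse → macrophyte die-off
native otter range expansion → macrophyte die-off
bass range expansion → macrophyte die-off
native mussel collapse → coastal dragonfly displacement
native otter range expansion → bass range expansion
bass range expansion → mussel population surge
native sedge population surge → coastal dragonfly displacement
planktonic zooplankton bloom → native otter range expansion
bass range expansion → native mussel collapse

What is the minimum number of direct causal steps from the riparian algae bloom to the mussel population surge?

4

Shortest chain: the riparian algae bloom → the planktonic zooplankton bloom → the native otter range expansion → the bass range expansion → the mussel population surge.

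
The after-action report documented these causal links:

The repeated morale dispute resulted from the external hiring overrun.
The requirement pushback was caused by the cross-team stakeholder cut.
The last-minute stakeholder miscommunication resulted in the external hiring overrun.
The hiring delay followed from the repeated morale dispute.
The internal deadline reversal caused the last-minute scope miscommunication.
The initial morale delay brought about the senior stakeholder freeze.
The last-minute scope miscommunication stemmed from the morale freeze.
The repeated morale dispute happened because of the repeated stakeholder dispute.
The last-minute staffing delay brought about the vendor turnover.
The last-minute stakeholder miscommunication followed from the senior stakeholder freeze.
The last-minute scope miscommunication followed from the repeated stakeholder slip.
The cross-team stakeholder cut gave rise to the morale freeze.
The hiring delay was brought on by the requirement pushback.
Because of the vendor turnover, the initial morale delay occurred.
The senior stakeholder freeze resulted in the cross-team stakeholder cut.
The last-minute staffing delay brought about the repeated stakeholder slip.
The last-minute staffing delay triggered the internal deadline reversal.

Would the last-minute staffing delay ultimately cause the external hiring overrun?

Yes

There is a causal chain: the last-minute staffing delay → the vendor turnover → the initial morale delay → the senior stakeholder freeze → the last-minute stakeholder miscommunication → the external hiring overrun.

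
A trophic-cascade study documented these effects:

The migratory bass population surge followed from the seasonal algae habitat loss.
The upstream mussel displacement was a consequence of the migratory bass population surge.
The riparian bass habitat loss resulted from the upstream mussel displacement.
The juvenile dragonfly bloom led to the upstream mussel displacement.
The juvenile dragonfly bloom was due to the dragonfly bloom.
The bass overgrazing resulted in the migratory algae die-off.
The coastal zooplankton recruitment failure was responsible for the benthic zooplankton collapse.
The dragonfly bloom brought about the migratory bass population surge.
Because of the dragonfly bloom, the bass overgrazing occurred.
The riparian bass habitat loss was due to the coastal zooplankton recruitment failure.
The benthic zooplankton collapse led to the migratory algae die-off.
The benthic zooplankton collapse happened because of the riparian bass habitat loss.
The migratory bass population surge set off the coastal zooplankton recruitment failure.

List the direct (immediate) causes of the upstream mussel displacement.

Upstream contributors include the dragonfly bloom, the seasonal algae habitat loss, but only the juvenile dragonfly bloom, the migratory bass population surge feed directly into the upstream mussel displacement.

the juvenile dragonfly bloom, the migratory bass population surge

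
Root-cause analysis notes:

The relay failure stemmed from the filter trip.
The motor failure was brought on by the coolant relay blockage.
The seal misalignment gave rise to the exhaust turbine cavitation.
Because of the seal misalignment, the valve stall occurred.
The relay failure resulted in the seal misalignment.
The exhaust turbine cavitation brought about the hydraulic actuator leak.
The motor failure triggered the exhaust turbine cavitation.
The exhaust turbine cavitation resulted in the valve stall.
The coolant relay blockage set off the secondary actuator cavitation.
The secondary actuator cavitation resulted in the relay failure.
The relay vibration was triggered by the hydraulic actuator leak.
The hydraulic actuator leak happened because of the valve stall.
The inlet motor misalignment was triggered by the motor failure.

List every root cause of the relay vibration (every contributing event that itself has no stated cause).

the coolant relay blockage, the filter trip

Tracing upstream from the relay vibration: the relay vibration ← the hydraulic actuator leak ← the exhaust turbine cavitation ← the motor failure ← the coolant relay blockage.
A separate upstream branch: the relay vibration ← the hydraulic actuator leak ← the exhaust turbine cavitation ← the seal misalignment ← the relay failure ← the filter trip.
Each of those chain origins has no stated cause.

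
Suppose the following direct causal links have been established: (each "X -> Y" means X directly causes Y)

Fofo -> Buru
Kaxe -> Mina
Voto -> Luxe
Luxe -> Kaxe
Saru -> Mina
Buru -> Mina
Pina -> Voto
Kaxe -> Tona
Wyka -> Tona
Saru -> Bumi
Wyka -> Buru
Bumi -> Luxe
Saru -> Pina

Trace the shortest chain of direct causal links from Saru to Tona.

Saru → Bumi → Luxe → Kaxe → Tona

Saru → Bumi
Bumi → Luxe
Luxe → Kaxe
Kaxe → Tona
Length: 4 steps.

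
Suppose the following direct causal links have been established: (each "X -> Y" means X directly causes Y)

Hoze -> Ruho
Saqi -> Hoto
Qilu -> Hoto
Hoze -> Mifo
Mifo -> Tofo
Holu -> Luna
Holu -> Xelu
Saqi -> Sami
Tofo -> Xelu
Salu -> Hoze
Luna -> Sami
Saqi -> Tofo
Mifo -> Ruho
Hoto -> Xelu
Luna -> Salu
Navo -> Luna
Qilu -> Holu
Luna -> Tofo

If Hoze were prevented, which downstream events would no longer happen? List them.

Mifo, Ruho

Downstream of Hoze: Mifo, Ruho, Tofo, Xelu.
Of those, still caused via another path: Tofo, Xelu.
The remainder have no surviving cause.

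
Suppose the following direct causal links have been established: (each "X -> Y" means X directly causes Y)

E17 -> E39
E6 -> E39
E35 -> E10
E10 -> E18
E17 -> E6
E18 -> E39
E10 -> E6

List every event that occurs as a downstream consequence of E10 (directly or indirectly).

Direct effects: E18, E6.
2 steps out: E39.
Not reachable from it: E35, E17.

E18, E39, E6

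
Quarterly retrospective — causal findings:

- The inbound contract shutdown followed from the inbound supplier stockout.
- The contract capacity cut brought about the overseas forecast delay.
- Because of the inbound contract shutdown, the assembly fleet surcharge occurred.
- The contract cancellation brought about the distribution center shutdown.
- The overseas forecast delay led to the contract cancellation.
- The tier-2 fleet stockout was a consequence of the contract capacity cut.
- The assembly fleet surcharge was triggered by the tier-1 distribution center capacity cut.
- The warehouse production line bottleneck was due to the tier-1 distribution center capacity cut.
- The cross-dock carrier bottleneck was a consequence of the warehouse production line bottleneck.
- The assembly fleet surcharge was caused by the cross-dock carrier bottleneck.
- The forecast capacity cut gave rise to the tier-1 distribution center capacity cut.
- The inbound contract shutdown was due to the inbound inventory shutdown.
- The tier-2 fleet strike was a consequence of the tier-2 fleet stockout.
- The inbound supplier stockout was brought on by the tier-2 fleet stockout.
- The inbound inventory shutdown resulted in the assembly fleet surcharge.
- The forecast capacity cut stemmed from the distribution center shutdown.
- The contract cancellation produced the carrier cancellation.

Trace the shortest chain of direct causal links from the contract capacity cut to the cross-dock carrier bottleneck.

the contract capacity cut → the overseas forecast delay → the contract cancellation → the distribution center shutdown → the forecast capacity cut → the tier-1 distribution center capacity cut → the warehouse production line bottleneck → the cross-dock carrier bottleneck

the contract capacity cut → the overseas forecast delay
the overseas forecast delay → the contract cancellation
the contract cancellation → the distribution center shutdown
the distribution center shutdown → the forecast capacity cut
the forecast capacity cut → the tier-1 distribution center capacity cut
the tier-1 distribution center capacity cut → the warehouse production line bottleneck
the warehouse production line bottleneck → the cross-dock carrier bottleneck
Length: 7 steps.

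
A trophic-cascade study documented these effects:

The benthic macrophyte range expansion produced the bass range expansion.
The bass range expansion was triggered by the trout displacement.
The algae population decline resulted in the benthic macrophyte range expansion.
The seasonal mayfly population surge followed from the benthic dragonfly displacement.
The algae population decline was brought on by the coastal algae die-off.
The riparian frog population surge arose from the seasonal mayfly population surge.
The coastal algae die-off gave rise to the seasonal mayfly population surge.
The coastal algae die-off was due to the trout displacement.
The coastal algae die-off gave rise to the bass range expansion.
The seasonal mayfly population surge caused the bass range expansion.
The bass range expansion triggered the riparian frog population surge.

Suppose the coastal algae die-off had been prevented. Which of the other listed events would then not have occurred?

Downstream of the coastal algae die-off: the algae population decline, the benthic macrophyte range expansion, the seasonal mayfly population surge, the bass range expansion, the riparian frog population surge.
Of those, still caused via another path: the seasonal mayfly population surge, the bass range expansion, the riparian frog population surge.
The remainder have no surviving cause.

the algae population decline, the benthic macrophyte range expansion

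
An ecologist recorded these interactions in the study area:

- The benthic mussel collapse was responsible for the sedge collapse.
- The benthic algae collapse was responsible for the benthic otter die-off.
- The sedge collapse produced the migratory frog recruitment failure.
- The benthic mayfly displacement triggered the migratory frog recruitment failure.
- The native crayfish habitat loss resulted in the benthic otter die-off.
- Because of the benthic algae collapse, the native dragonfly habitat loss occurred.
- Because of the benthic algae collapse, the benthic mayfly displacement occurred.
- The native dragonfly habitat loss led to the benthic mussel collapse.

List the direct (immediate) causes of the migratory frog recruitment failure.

Upstream contributors include the benthic algae collapse, the native dragonfly habitat loss, the benthic mussel collapse, but only the benthic mayfly displacement, the sedge collapse feed directly into the migratory frog recruitment failure.

the benthic mayfly displacement, the sedge collapse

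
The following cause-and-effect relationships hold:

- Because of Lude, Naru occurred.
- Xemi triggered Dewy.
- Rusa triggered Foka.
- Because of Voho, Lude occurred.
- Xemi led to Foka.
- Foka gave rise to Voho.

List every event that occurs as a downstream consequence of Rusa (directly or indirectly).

Foka, Lude, Naru, Voho

Direct effects: Foka.
2 steps out: Voho.
3 steps out: Lude.
4 steps out: Naru.
Not reachable from it: Xemi, Dewy.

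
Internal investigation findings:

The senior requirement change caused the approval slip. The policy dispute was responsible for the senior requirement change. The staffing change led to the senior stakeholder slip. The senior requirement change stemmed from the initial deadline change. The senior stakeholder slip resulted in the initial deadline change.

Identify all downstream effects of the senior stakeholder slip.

Direct effects: the initial deadline change.
2 steps out: the senior requirement change.
3 steps out: the approval slip.
Not reachable from it: the staffing change, the policy dispute.

the approval slip, the initial deadline change, the senior requirement change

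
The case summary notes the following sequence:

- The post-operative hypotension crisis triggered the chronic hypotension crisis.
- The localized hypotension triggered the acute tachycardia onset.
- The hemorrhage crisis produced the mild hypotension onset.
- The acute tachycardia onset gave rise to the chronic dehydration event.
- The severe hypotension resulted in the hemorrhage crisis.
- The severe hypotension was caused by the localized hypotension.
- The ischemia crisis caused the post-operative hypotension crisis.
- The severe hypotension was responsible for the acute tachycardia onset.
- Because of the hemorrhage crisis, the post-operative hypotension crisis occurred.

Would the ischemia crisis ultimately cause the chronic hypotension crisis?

Yes

There is a causal chain: the ischemia crisis → the post-operative hypotension crisis → the chronic hypotension crisis.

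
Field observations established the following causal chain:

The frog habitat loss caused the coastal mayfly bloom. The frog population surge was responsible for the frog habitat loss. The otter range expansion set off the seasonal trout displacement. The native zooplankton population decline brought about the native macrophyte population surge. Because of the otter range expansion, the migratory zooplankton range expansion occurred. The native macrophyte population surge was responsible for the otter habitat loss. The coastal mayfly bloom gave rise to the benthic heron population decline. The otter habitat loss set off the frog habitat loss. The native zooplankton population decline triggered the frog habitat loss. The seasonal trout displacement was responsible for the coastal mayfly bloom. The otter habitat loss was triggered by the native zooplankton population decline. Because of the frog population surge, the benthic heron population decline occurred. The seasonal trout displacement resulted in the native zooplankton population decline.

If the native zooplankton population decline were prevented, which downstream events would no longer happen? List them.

the native macrophyte population surge, the otter habitat loss

Downstream of the native zooplankton population decline: the native macrophyte population surge, the otter habitat loss, the frog habitat loss, the coastal mayfly bloom, the benthic heron population decline.
Of those, still caused via another path: the frog habitat loss, the coastal mayfly bloom, the benthic heron population decline.
The remainder have no surviving cause.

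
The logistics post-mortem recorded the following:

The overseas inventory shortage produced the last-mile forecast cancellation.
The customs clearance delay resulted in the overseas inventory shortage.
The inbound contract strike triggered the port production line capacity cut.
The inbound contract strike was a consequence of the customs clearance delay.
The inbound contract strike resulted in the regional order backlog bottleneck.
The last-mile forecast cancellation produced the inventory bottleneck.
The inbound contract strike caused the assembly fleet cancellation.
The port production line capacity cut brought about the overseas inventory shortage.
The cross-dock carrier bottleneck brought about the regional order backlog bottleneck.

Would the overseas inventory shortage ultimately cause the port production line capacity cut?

No

The overseas inventory shortage leads to the last-mile forecast cancellation, the inventory bottleneck; the port production line capacity cut is not among them.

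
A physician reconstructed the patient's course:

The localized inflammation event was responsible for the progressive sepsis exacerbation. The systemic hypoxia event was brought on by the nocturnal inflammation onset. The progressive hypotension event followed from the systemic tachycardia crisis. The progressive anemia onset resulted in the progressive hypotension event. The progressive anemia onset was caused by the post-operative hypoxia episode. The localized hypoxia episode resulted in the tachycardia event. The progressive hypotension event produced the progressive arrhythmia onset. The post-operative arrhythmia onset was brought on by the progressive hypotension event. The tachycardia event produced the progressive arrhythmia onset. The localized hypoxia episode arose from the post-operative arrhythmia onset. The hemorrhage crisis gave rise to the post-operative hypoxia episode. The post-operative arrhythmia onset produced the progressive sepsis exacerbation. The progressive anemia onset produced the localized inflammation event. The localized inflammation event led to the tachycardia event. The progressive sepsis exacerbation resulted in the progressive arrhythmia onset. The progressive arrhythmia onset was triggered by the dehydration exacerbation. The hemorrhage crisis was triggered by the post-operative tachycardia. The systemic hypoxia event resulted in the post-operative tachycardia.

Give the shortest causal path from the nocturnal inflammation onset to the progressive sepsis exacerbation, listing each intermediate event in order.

the nocturnal inflammation onset → the systemic hypoxia event
the systemic hypoxia event → the post-operative tachycardia
the post-operative tachycardia → the hemorrhage crisis
the hemorrhage crisis → the post-operative hypoxia episode
the post-operative hypoxia episode → the progressive anemia onset
the progressive anemia onset → the localized inflammation event
the localized inflammation event → the progressive sepsis exacerbation
Length: 7 steps.

the nocturnal inflammation onset → the systemic hypoxia event → the post-operative tachycardia → the hemorrhage crisis → the post-operative hypoxia episode → the progressive anemia onset → the localized inflammation event → the progressive sepsis exacerbation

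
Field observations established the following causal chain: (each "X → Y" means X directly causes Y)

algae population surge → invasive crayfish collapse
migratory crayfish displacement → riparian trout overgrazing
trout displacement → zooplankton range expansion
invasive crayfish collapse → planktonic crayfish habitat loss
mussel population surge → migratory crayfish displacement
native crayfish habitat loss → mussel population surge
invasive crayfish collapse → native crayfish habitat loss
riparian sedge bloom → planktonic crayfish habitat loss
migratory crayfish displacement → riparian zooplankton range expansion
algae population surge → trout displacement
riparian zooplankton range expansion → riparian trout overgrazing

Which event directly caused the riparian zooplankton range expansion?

Upstream contributors include the algae population surge, the invasive crayfish collapse, the native crayfish habitat loss, the mussel population surge, but only the migratory crayfish displacement feeds directly into the riparian zooplankton range expansion.

the migratory crayfish displacement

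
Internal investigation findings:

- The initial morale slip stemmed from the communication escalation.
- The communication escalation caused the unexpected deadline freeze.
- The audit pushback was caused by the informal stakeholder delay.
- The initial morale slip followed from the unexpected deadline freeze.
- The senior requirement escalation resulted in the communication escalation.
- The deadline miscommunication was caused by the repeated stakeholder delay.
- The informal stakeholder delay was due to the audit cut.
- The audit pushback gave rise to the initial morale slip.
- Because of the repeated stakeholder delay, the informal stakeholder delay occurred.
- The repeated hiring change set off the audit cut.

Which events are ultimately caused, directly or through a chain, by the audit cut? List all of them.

Direct effects: the informal stakeholder delay.
2 steps out: the audit pushback.
3 steps out: the initial morale slip.
Not reachable from it: the repeated stakeholder delay, the deadline miscommunication, the senior requirement escalation, the communication escalation, the repeated hiring change, the unexpected deadline freeze.

the audit pushback, the informal stakeholder delay, the initial morale slip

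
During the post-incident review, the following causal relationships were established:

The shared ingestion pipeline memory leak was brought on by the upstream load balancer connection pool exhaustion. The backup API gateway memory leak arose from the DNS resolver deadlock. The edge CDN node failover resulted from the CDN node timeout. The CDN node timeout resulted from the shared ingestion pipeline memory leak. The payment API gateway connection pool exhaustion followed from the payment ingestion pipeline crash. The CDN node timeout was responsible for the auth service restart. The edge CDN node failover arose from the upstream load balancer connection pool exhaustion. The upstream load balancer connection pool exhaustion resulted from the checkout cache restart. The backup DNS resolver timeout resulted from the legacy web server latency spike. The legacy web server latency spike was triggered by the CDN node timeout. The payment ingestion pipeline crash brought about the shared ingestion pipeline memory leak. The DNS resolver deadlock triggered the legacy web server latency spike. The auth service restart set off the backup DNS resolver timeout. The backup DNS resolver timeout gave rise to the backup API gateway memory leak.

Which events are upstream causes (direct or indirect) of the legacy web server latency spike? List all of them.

Immediate causes of the legacy web server latency spike: the DNS resolver deadlock, the CDN node timeout.
Further upstream: the checkout cache restart, the payment ingestion pipeline crash, the upstream load balancer connection pool exhaustion, the shared ingestion pipeline memory leak.

the CDN node timeout, the DNS resolver deadlock, the checkout cache restart, the payment ingestion pipeline crash, the shared ingestion pipeline memory leak, the upstream load balancer connection pool exhaustion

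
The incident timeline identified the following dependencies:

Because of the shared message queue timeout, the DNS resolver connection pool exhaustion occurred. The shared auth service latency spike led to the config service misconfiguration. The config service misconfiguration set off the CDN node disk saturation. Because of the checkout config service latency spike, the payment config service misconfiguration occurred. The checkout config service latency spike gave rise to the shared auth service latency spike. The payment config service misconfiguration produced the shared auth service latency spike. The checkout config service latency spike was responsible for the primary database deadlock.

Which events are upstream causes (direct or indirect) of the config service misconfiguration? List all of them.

Immediate cause of the config service misconfiguration: the shared auth service latency spike.
Further upstream: the checkout config service latency spike, the payment config service misconfiguration.

the checkout config service latency spike, the payment config service misconfiguration, the shared auth service latency spike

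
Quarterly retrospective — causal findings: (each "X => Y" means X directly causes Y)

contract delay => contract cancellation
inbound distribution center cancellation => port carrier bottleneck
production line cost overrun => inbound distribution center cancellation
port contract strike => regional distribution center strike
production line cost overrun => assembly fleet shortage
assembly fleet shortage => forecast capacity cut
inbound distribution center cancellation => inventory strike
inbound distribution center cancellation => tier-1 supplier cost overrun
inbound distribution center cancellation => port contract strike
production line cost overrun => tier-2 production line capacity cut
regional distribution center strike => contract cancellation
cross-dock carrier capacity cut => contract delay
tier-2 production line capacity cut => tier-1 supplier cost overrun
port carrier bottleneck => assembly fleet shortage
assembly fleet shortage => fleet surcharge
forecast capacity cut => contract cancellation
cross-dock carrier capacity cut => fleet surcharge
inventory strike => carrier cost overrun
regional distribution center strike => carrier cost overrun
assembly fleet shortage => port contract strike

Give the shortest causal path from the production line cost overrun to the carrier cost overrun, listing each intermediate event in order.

the production line cost overrun → the inbound distribution center cancellation → the inventory strike → the carrier cost overrun

the production line cost overrun → the inbound distribution center cancellation
the inbound distribution center cancellation → the inventory strike
the inventory strike → the carrier cost overrun
Length: 3 steps.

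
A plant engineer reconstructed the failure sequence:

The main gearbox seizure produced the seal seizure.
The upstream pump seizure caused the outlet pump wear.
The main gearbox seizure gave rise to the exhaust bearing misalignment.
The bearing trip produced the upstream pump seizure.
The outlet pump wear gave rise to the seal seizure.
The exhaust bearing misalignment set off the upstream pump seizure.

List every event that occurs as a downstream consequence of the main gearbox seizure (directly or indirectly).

the exhaust bearing misalignment, the outlet pump wear, the seal seizure, the upstream pump seizure

Direct effects: the exhaust bearing misalignment, the seal seizure.
2 steps out: the upstream pump seizure.
3 steps out: the outlet pump wear.
Not reachable from it: the bearing trip.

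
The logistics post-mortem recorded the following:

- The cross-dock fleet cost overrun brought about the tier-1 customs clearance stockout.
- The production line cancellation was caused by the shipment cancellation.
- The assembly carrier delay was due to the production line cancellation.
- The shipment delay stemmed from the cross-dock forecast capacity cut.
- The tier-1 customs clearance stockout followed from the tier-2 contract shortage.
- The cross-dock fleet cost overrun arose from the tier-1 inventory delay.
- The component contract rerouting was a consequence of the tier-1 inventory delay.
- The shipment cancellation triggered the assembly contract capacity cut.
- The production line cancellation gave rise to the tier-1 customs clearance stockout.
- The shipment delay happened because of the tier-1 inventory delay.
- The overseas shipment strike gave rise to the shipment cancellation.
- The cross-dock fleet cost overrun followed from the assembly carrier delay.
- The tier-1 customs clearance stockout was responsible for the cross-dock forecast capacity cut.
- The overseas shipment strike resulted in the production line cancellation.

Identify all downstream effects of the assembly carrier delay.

the cross-dock fleet cost overrun, the cross-dock forecast capacity cut, the shipment delay, the tier-1 customs clearance stockout

Direct effects: the cross-dock fleet cost overrun.
2 steps out: the tier-1 customs clearance stockout.
3 steps out: the cross-dock forecast capacity cut.
4 steps out: the shipment delay.
Not reachable from it: the tier-1 inventory delay, the component contract rerouting, the overseas shipment strike, the shipment cancellation, the production line cancellation, the assembly contract capacity cut, the tier-2 contract shortage.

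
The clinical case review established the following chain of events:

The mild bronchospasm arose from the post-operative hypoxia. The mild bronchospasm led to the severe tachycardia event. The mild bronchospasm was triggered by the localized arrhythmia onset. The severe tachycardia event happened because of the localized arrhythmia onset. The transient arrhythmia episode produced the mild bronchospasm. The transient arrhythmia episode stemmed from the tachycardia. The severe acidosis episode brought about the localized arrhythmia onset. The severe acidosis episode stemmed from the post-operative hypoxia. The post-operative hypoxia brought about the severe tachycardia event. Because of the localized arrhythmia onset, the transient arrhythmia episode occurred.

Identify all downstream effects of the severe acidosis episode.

Direct effects: the localized arrhythmia onset.
2 steps out: the transient arrhythmia episode, the mild bronchospasm, the severe tachycardia event.
Not reachable from it: the post-operative hypoxia, the tachycardia.

the localized arrhythmia onset, the mild bronchospasm, the severe tachycardia event, the transient arrhythmia episode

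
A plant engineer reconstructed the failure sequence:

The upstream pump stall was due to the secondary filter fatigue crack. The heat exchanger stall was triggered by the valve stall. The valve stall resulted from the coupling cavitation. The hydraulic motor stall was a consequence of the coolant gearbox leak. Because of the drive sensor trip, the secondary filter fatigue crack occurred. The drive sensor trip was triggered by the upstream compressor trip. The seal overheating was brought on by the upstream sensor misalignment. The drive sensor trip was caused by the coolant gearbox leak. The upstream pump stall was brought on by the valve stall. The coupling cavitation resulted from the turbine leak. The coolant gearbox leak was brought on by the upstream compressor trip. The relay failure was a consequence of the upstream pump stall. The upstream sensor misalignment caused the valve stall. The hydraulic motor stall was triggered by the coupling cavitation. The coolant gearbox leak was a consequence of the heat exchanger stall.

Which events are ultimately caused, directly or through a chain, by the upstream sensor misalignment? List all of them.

Direct effects: the seal overheating, the valve stall.
2 steps out: the heat exchanger stall, the upstream pump stall.
3 steps out: the coolant gearbox leak, the relay failure.
4 steps out: the hydraulic motor stall, the drive sensor trip.
5 steps out: the secondary filter fatigue crack.
Not reachable from it: the turbine leak, the coupling cavitation, the upstream compressor trip.

the coolant gearbox leak, the drive sensor trip, the heat exchanger stall, the hydraulic motor stall, the relay failure, the seal overheating, the secondary filter fatigue crack, the upstream pump stall, the valve stall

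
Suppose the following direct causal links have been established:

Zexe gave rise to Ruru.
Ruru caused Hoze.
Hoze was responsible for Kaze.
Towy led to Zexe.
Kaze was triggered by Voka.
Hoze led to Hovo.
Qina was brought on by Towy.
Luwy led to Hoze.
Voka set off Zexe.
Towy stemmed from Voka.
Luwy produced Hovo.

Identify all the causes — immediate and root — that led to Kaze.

Hoze, Luwy, Ruru, Towy, Voka, Zexe

Immediate causes of Kaze: Voka, Hoze.
Further upstream: Towy, Luwy, Zexe, Ruru.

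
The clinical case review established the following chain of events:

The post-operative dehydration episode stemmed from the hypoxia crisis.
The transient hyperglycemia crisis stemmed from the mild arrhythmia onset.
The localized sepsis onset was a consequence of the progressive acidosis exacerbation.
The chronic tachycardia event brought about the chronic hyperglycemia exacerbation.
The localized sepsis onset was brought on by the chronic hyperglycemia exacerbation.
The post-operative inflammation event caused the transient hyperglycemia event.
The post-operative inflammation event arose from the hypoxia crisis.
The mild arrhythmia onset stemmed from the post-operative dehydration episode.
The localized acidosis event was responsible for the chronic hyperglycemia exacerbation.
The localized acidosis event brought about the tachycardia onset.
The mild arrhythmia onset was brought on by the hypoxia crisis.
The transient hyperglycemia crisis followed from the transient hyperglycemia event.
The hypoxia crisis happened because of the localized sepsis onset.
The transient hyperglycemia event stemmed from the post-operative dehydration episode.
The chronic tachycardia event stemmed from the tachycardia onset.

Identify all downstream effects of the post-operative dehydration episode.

the mild arrhythmia onset, the transient hyperglycemia crisis, the transient hyperglycemia event

Direct effects: the mild arrhythmia onset, the transient hyperglycemia event.
2 steps out: the transient hyperglycemia crisis.
Not reachable from it: the localized acidosis event, the tachycardia onset, the chronic tachycardia event, the chronic hyperglycemia exacerbation, the localized sepsis onset, the hypoxia crisis, the post-operative inflammation event, the progressive acidosis exacerbation.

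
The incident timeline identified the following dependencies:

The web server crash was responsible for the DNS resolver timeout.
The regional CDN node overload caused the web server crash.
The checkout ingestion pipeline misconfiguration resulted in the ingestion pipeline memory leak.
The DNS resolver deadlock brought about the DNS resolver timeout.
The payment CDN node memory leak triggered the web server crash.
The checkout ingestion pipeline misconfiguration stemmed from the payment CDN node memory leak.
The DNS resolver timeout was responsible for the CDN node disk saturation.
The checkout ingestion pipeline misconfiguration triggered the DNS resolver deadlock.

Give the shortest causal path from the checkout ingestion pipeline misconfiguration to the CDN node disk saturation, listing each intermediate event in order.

the checkout ingestion pipeline misconfiguration → the DNS resolver deadlock
the DNS resolver deadlock → the DNS resolver timeout
the DNS resolver timeout → the CDN node disk saturation
Length: 3 steps.

the checkout ingestion pipeline misconfiguration → the DNS resolver deadlock → the DNS resolver timeout → the CDN node disk saturation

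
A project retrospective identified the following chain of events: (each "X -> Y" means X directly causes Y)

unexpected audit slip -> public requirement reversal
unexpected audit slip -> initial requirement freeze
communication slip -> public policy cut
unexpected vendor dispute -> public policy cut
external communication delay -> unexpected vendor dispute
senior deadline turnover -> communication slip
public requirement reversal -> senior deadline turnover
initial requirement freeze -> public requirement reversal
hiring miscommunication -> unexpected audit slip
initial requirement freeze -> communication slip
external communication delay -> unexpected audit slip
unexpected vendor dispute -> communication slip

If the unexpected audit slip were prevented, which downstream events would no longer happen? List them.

the initial requirement freeze, the public requirement reversal, the senior deadline turnover

Downstream of the unexpected audit slip: the initial requirement freeze, the public requirement reversal, the senior deadline turnover, the communication slip, the public policy cut.
Of those, still caused via another path: the communication slip, the public policy cut.
The remainder have no surviving cause.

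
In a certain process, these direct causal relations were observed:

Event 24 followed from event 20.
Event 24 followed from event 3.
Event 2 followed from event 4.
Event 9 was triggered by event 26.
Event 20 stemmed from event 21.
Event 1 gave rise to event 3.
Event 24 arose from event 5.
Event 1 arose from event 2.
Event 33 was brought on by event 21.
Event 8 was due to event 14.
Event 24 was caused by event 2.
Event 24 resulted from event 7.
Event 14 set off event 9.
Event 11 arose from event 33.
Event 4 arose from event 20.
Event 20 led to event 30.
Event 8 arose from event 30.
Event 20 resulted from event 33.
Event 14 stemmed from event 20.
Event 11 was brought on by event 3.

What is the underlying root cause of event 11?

event 21

Tracing upstream from event 11: event 11 ← event 33 ← event 21.
Event 21 has no stated cause, so it is the root.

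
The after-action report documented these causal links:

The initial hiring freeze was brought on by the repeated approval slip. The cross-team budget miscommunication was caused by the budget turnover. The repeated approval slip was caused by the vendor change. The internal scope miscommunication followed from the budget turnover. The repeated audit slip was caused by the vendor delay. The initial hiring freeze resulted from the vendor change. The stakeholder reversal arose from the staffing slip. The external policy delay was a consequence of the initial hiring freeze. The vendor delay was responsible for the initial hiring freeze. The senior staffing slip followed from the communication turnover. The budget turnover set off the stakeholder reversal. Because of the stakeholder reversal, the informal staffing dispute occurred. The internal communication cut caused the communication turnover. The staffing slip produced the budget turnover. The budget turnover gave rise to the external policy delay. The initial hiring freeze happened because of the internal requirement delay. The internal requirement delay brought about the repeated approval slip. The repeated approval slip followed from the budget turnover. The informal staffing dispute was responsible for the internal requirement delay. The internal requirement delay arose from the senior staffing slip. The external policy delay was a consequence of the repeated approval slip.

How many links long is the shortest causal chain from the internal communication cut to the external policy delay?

Shortest chain: the internal communication cut → the communication turnover → the senior staffing slip → the internal requirement delay → the repeated approval slip → the external policy delay.

5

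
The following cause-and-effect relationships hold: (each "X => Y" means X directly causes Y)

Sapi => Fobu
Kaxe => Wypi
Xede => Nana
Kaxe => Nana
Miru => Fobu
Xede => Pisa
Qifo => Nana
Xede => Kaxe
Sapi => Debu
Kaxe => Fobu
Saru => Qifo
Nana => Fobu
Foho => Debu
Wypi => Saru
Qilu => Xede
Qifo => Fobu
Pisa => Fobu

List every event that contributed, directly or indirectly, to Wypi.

Kaxe, Qilu, Xede

Immediate cause of Wypi: Kaxe.
Further upstream: Qilu, Xede.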